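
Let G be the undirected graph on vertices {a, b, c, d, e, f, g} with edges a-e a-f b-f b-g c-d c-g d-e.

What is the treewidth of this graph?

A width-2 tree decomposition is:
Bags: B1 = {b, f, g}  B2 = {c, f, g}  B3 = {c, d, f}  B4 = {d, e, f}  B5 = {a, e, f}
Tree: B1–B2, B2–B3, B3–B4, B4–B5
The largest bag has 3 vertices, giving width 2; this decomposition certifies tw(G) ≤ 2. Since f–b–g–c–d–e–a–f is a cycle in G, G is not acyclic. Forests are exactly the graphs of treewidth ≤ 1, so tw(G) ≥ 2. The upper and lower bounds meet at 2, so that is the treewidth.

2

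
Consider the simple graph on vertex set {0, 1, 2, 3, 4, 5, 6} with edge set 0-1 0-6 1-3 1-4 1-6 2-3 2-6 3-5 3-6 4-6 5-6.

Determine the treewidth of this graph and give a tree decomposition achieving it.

The largest bag has 3 vertices, giving width 2; this decomposition certifies tw(G) ≤ 2. For the lower bound, the 3 vertices {0, 1, 6} are pairwise adjacent, and any tree decomposition puts a clique entirely inside one bag — forcing width ≥ 2. Therefore the treewidth is 2.

Treewidth 2.
One such decomposition:
Bags: B1 = {1, 3, 6}  B2 = {1, 4, 6}  B3 = {2, 3, 6}  B4 = {0, 1, 6}  B5 = {3, 5, 6}
Tree: B1–B2, B1–B3, B2–B4, B3–B5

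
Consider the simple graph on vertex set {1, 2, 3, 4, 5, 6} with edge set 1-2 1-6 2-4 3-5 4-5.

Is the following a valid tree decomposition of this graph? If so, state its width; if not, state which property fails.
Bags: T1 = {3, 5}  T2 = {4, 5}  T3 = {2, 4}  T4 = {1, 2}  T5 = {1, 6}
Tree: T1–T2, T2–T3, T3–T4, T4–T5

Yes; width 1.

Checking the three conditions: (i) the bags cover all of {1, 2, 3, 4, 5, 6}; (ii) for each edge, some bag contains both endpoints; (iii) the bags containing any fixed vertex form a subtree. All hold, so the decomposition is valid with width 2 − 1 = 1.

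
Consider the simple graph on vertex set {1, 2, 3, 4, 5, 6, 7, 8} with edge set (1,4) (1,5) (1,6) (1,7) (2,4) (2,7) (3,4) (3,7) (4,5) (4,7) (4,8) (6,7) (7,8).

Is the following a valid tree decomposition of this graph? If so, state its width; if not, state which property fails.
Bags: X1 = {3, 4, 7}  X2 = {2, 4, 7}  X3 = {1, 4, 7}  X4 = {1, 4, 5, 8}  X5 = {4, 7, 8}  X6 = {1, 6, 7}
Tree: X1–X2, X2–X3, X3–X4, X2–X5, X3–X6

No — bags containing vertex 8 are not connected in the tree.

A tree decomposition must satisfy three properties: every vertex lies in some bag; for every edge, both endpoints lie together in some bag; and for every vertex, the bags containing it form a connected subtree. Here bags containing vertex 8 are not connected in the tree, so the decomposition is invalid.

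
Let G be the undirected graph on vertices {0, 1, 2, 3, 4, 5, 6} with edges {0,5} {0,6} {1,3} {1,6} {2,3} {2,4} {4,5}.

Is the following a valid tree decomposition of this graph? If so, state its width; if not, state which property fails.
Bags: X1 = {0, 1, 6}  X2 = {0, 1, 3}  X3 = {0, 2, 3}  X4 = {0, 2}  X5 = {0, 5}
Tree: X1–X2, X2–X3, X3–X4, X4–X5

A tree decomposition must satisfy three properties: every vertex lies in some bag; for every edge, both endpoints lie together in some bag; and for every vertex, the bags containing it form a connected subtree. Here vertex 4 appears in no bag, so the decomposition is invalid.

No — vertex 4 appears in no bag.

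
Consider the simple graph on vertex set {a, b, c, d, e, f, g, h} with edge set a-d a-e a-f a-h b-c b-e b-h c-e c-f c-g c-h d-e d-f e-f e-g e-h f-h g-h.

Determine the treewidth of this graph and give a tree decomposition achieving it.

Each bag holds 4 vertices, so the decomposition has width 3, which upper-bounds the treewidth. Conversely, {a, d, e, f} is a clique of size 4, and the vertices of any clique must share a bag in every tree decomposition; so some bag has ≥ 4 vertices and tw(G) ≥ 3. The upper and lower bounds meet at 3, so that is the treewidth.

Treewidth 3.
One such decomposition:
Bags: B1 = {c, e, f, h}  B2 = {b, c, e, h}  B3 = {a, e, f, h}  B4 = {a, d, e, f}  B5 = {c, e, g, h}
Tree: B1–B2, B1–B3, B3–B4, B1–B5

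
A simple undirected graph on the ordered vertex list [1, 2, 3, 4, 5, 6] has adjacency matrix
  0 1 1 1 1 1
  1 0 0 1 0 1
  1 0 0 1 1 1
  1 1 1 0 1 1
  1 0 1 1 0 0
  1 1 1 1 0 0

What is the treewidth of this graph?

3

A width-3 tree decomposition is:
Bags: B1 = {1, 3, 4, 6}  B2 = {1, 2, 4, 6}  B3 = {1, 3, 4, 5}
Tree: B1–B2, B1–B3
The largest bag has 4 vertices, giving width 3; this decomposition certifies tw(G) ≤ 3. For the lower bound, the 4 vertices {1, 2, 4, 6} are pairwise adjacent, and any tree decomposition puts a clique entirely inside one bag — forcing width ≥ 3. Hence tw(G) = 3 exactly.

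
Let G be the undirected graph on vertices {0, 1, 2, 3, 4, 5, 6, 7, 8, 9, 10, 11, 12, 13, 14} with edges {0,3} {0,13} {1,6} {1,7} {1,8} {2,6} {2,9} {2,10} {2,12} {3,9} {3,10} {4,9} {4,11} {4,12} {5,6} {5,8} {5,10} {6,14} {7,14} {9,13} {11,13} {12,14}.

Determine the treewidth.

A width-3 tree decomposition is:
Bags: B1 = {0, 4, 11, 13}  B2 = {0, 4, 9, 13}  B3 = {0, 3, 4, 9}  B4 = {3, 4, 9, 12}  B5 = {2, 3, 9, 12}  B6 = {2, 3, 10, 12}  B7 = {2, 10, 12, 14}  B8 = {2, 6, 10, 14}  B9 = {5, 6, 10, 14}  B10 = {5, 6, 7, 14}  B11 = {1, 5, 6, 7}  B12 = {1, 5, 7, 8}
Tree: B1–B2, B2–B3, B3–B4, B4–B5, B5–B6, B6–B7, B7–B8, B8–B9, B9–B10, B10–B11, B11–B12
The largest bag has 4 vertices, giving width 3; this decomposition certifies tw(G) ≤ 3. For the lower bound: the 4 vertex sets {0,11,13}, {4}, {9}, {2,3,10,12} are disjoint, each induces a connected subgraph, and every pair is joined by at least one edge of G. Contracting each set to a single vertex therefore yields K_{4} as a minor, and since treewidth is minor-monotone, tw(G) ≥ tw(K_{4}) = 3. Hence tw(G) = 3 exactly.

3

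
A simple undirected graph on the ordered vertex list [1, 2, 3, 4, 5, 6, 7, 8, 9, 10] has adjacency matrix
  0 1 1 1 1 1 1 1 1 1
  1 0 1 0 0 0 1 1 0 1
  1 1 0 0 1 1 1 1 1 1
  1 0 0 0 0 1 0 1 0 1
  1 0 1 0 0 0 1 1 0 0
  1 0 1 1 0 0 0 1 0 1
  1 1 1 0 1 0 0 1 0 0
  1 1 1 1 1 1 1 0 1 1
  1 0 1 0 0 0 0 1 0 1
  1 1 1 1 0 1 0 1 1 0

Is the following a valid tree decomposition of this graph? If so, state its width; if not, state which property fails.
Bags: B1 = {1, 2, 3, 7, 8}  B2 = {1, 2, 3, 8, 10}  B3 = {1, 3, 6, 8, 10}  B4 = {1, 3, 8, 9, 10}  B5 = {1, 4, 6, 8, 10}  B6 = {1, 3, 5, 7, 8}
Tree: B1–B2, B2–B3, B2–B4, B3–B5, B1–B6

Yes; width 4.

Every vertex of G appears in some bag (union = {1, 2, 3, 4, 5, 6, 7, 8, 9, 10}); every edge is covered by a bag; and for each vertex v the set of bags containing v is connected in the bag tree. The decomposition is therefore valid. The largest bag has 5 vertices, so the width is 4.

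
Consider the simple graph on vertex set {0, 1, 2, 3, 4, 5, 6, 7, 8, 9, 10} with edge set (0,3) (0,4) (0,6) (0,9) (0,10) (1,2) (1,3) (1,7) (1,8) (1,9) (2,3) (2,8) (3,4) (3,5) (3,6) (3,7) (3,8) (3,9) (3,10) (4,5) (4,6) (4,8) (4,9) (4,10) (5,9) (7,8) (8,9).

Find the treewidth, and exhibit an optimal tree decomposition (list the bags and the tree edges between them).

The largest bag has 4 vertices, giving width 3; this decomposition certifies tw(G) ≤ 3. On the other hand G contains the 4-clique {1, 3, 8, 9}. A clique must lie in a single bag of any decomposition, so no decomposition can have width below 3. The upper and lower bounds meet at 3, so that is the treewidth.

Treewidth 3.
One optimal decomposition is:
Bags: B1 = {1, 3, 7, 8}  B2 = {1, 3, 8, 9}  B3 = {3, 4, 8, 9}  B4 = {0, 3, 4, 9}  B5 = {0, 3, 4, 10}  B6 = {1, 2, 3, 8}  B7 = {0, 3, 4, 6}  B8 = {3, 4, 5, 9}
Tree: B1–B2, B2–B3, B3–B4, B4–B5, B2–B6, B5–B7, B4–B8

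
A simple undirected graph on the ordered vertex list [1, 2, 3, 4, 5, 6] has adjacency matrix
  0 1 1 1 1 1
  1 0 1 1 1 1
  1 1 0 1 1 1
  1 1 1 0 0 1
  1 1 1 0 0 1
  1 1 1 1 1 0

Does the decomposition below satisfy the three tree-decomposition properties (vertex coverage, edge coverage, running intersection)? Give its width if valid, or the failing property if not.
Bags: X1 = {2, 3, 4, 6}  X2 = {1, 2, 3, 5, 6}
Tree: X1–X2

No — edge (1,4) lies in no bag.

A tree decomposition must satisfy three properties: every vertex lies in some bag; for every edge, both endpoints lie together in some bag; and for every vertex, the bags containing it form a connected subtree. Here edge (1,4) lies in no bag, so the decomposition is invalid.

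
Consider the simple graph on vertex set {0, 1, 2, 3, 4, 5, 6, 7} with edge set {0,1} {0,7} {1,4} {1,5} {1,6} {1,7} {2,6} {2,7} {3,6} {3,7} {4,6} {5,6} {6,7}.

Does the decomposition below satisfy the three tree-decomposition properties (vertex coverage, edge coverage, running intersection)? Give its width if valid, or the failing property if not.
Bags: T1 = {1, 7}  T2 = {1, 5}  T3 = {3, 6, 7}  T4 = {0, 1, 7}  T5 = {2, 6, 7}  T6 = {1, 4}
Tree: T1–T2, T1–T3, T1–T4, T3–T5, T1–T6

No — edge (6,1) lies in no bag.

A tree decomposition must satisfy three properties: every vertex lies in some bag; for every edge, both endpoints lie together in some bag; and for every vertex, the bags containing it form a connected subtree. Here edge (6,1) lies in no bag, so the decomposition is invalid.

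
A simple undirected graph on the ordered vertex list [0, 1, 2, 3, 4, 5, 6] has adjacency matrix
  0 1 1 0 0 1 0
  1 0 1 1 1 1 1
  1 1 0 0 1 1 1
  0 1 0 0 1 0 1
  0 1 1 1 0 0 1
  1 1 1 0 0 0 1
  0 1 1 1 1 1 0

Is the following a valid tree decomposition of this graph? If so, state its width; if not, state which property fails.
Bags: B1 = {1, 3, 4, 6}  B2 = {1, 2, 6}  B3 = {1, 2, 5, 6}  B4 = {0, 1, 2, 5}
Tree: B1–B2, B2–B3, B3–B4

No — edge (4,2) lies in no bag.

A tree decomposition must satisfy three properties: every vertex lies in some bag; for every edge, both endpoints lie together in some bag; and for every vertex, the bags containing it form a connected subtree. Here edge (4,2) lies in no bag, so the decomposition is invalid.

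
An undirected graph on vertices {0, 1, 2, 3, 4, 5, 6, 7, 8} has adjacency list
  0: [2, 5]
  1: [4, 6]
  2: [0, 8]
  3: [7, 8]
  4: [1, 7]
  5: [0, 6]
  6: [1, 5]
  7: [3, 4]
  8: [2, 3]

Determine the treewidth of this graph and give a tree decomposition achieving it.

Every bag has size at most 3, so the width is 3 − 1 = 2 and tw(G) ≤ 2. For the lower bound, G contains the cycle 4–1–6–5–0–2–8–3–7–4, so G is not a forest; only forests have treewidth ≤ 1, hence tw(G) ≥ 2. Combining the bounds, tw(G) = 2.

Treewidth 2.
Bags: B1 = {1, 4, 6}  B2 = {4, 5, 6}  B3 = {0, 4, 5}  B4 = {0, 2, 4}  B5 = {2, 4, 8}  B6 = {3, 4, 8}  B7 = {3, 4, 7}
Tree: B1–B2, B2–B3, B3–B4, B4–B5, B5–B6, B6–B7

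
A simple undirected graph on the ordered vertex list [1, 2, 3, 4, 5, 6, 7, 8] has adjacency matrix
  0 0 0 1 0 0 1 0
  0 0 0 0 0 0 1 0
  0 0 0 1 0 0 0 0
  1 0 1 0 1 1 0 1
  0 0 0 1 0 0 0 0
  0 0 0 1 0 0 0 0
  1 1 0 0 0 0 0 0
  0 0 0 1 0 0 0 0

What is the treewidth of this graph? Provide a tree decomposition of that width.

Treewidth 1.
Bags: B1 = {4, 6}  B2 = {4, 8}  B3 = {1, 4}  B4 = {4, 5}  B5 = {1, 7}  B6 = {2, 7}  B7 = {3, 4}
Tree: B1–B2, B1–B3, B2–B4, B3–B5, B5–B6, B1–B7

Each bag holds 2 vertices, so the decomposition has width 1, which upper-bounds the treewidth. Any graph with an edge has treewidth ≥ 1, and G has the edge 4–6. Hence tw(G) = 1 exactly.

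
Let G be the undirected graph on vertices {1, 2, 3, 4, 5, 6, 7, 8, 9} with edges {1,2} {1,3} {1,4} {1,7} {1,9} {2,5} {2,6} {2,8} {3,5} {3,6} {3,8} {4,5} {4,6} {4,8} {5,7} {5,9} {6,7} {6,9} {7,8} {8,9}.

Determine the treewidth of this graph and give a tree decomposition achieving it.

Treewidth 4.
One such decomposition:
Bags: B1 = {1, 4, 5, 6, 8}  B2 = {1, 5, 6, 8, 9}  B3 = {1, 5, 6, 7, 8}  B4 = {1, 3, 5, 6, 8}  B5 = {1, 2, 5, 6, 8}
Tree: B1–B2, B2–B3, B3–B4, B4–B5

Every bag has size at most 5, so the width is 5 − 1 = 4 and tw(G) ≤ 4. For the lower bound: the 5 vertex sets {4,6}, {8,9}, {5,7}, {1}, {3} are disjoint, each induces a connected subgraph, and every pair is joined by at least one edge of G. Contracting each set to a single vertex therefore yields K_{5} as a minor, and since treewidth is minor-monotone, tw(G) ≥ tw(K_{5}) = 4. Therefore the treewidth is 4.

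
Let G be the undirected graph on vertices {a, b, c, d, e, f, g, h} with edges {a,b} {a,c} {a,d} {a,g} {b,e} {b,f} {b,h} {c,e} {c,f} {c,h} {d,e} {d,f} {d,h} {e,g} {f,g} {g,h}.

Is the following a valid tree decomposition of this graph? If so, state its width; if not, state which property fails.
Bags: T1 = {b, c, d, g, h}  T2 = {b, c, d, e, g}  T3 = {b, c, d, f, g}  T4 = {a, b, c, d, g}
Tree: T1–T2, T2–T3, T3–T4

Yes; width 4.

Every vertex of G appears in some bag (union = {a, b, c, d, e, f, g, h}); every edge is covered by a bag; and for each vertex v the set of bags containing v is connected in the bag tree. The decomposition is therefore valid. The largest bag has 5 vertices, so the width is 4.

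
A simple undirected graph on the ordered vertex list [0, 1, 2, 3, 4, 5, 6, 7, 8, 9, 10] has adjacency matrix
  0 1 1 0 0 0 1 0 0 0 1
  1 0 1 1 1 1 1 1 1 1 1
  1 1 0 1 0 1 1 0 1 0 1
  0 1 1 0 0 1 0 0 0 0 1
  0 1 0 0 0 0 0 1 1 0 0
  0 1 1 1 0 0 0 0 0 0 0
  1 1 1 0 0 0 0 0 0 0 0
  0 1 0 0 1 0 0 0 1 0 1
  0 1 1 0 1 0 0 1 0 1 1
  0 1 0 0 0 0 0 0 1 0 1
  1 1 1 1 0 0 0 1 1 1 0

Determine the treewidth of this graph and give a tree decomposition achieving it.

Treewidth 3.
One optimal decomposition is:
Bags: B1 = {1, 8, 9, 10}  B2 = {1, 2, 8, 10}  B3 = {1, 7, 8, 10}  B4 = {1, 2, 3, 10}  B5 = {0, 1, 2, 10}  B6 = {1, 2, 3, 5}  B7 = {0, 1, 2, 6}  B8 = {1, 4, 7, 8}
Tree: B1–B2, B1–B3, B2–B4, B4–B5, B4–B6, B5–B7, B3–B8

Each bag holds 4 vertices, so the decomposition has width 3, which upper-bounds the treewidth. Conversely, {1, 8, 9, 10} is a clique of size 4, and the vertices of any clique must share a bag in every tree decomposition; so some bag has ≥ 4 vertices and tw(G) ≥ 3. Combining the bounds, tw(G) = 3.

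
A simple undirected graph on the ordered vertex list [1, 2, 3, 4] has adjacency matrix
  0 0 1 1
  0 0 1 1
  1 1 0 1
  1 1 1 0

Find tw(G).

2

A width-2 tree decomposition is:
Bags: B1 = {1, 3, 4}  B2 = {2, 3, 4}
Tree: B1–B2
Every bag has size at most 3, so the width is 3 − 1 = 2 and tw(G) ≤ 2. On the other hand G contains the 3-clique {1, 3, 4}. A clique must lie in a single bag of any decomposition, so no decomposition can have width below 2. The upper and lower bounds meet at 2, so that is the treewidth.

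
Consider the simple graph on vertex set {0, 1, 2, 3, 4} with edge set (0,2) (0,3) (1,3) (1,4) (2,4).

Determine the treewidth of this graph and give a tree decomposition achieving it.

Treewidth 2.
One such decomposition:
Bags: B1 = {0, 1, 3}  B2 = {0, 1, 2}  B3 = {1, 2, 4}
Tree: B1–B2, B2–B3

Every bag has size at most 3, so the width is 3 − 1 = 2 and tw(G) ≤ 2. For the lower bound, G contains the cycle 1–3–0–2–4–1, so G is not a forest; only forests have treewidth ≤ 1, hence tw(G) ≥ 2. Combining the bounds, tw(G) = 2.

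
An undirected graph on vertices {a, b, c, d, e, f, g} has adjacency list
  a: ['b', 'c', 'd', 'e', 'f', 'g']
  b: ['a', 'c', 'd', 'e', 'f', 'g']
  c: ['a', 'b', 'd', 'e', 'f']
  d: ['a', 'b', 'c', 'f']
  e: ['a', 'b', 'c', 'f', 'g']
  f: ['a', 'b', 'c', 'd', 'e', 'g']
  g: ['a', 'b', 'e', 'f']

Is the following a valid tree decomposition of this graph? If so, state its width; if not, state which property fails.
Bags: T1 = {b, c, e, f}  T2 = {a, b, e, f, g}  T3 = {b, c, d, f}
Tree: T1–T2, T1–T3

A tree decomposition must satisfy three properties: every vertex lies in some bag; for every edge, both endpoints lie together in some bag; and for every vertex, the bags containing it form a connected subtree. Here edge (a,c) lies in no bag, so the decomposition is invalid.

No — edge (a,c) lies in no bag.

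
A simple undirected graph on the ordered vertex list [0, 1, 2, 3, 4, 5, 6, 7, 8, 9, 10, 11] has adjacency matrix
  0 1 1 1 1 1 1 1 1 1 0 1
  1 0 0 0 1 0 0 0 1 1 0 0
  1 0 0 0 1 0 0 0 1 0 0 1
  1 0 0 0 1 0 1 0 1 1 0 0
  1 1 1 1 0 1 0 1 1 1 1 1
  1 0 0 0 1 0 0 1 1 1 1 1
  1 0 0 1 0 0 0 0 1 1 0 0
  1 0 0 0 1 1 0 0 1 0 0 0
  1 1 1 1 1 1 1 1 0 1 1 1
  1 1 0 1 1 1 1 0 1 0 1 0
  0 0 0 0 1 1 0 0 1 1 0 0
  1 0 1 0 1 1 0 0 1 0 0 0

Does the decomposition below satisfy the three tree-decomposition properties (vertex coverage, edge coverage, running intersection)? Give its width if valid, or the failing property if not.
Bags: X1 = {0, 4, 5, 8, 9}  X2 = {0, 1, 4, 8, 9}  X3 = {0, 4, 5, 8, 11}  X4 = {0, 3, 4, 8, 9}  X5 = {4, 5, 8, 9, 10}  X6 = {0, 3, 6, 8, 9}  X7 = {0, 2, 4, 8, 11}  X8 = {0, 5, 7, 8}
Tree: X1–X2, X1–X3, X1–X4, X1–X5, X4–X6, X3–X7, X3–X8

A tree decomposition must satisfy three properties: every vertex lies in some bag; for every edge, both endpoints lie together in some bag; and for every vertex, the bags containing it form a connected subtree. Here edge (4,7) lies in no bag, so the decomposition is invalid.

No — edge (4,7) lies in no bag.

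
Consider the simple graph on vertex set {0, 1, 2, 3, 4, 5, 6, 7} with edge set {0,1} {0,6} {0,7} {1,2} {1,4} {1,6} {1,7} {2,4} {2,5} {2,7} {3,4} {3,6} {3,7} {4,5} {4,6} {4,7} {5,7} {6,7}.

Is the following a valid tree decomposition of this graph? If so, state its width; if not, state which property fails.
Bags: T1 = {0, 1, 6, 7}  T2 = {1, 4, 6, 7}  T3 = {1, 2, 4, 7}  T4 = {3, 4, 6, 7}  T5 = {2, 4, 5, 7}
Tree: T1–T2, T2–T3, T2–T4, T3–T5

Checking the three conditions: (i) the bags cover all of {0, 1, 2, 3, 4, 5, 6, 7}; (ii) for each edge, some bag contains both endpoints; (iii) the bags containing any fixed vertex form a subtree. All hold, so the decomposition is valid with width 4 − 1 = 3.

Yes; width 3.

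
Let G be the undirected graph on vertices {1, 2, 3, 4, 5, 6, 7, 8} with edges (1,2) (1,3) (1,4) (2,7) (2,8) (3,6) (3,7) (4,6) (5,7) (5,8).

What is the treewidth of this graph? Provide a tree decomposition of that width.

Every bag has size at most 3, so the width is 3 − 1 = 2 and tw(G) ≤ 2. For the lower bound, G contains the cycle 6–4–1–3–6, so G is not a forest; only forests have treewidth ≤ 1, hence tw(G) ≥ 2. Therefore the treewidth is 2.

Treewidth 2.
One optimal decomposition is:
Bags: B1 = {3, 4, 6}  B2 = {1, 3, 4}  B3 = {1, 3, 7}  B4 = {1, 2, 7}  B5 = {2, 5, 7}  B6 = {2, 5, 8}
Tree: B1–B2, B2–B3, B3–B4, B4–B5, B5–B6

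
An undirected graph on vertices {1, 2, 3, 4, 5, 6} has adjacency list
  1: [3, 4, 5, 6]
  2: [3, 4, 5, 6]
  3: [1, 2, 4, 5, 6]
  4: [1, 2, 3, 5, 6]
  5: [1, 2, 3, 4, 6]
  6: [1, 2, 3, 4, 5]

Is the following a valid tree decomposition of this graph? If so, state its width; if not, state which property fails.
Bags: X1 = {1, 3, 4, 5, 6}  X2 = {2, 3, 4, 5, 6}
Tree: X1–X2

Yes; width 4.

Vertex coverage: the bags together contain {1, 2, 3, 4, 5, 6}, the full vertex set. Edge coverage: each edge of G has both endpoints in at least one bag. Running intersection: for every vertex, the bags containing it form a connected subtree. All three properties hold, so this is a valid tree decomposition of width max|bag| − 1 = 4, and hence tw(G) ≤ 4.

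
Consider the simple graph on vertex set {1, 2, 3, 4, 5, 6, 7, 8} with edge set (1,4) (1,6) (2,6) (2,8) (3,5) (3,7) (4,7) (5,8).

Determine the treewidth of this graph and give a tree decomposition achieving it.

Treewidth 2.
Bags: B1 = {3, 5, 8}  B2 = {3, 7, 8}  B3 = {4, 7, 8}  B4 = {1, 4, 8}  B5 = {1, 6, 8}  B6 = {2, 6, 8}
Tree: B1–B2, B2–B3, B3–B4, B4–B5, B5–B6

The largest bag has 3 vertices, giving width 2; this decomposition certifies tw(G) ≤ 2. The edges 8–5–3–7–4–1–6–2–8 form a cycle, so G is not a tree and its treewidth is at least 2. The upper and lower bounds meet at 2, so that is the treewidth.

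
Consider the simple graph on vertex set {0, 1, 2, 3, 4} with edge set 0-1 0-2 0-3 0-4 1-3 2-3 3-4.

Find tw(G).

2

A width-2 tree decomposition is:
Bags: B1 = {0, 1, 3}  B2 = {0, 3, 4}  B3 = {0, 2, 3}
Tree: B1–B2, B1–B3
The largest bag has 3 vertices, giving width 2; this decomposition certifies tw(G) ≤ 2. For the lower bound, the 3 vertices {0, 1, 3} are pairwise adjacent, and any tree decomposition puts a clique entirely inside one bag — forcing width ≥ 2. Therefore the treewidth is 2.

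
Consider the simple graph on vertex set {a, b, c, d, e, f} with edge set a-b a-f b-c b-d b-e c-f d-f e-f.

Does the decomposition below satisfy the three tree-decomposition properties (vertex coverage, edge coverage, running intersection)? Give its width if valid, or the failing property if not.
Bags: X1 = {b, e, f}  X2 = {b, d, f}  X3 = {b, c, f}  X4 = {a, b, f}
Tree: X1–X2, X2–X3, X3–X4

Yes; width 2.

Checking the three conditions: (i) the bags cover all of {a, b, c, d, e, f}; (ii) for each edge, some bag contains both endpoints; (iii) the bags containing any fixed vertex form a subtree. All hold, so the decomposition is valid with width 3 − 1 = 2.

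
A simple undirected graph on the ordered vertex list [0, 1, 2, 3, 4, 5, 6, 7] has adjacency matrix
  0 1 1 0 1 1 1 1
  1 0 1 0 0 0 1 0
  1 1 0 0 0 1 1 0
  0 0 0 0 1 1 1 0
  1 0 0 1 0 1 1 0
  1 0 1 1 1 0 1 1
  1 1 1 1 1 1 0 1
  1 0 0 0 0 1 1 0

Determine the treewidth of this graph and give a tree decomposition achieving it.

The largest bag has 4 vertices, giving width 3; this decomposition certifies tw(G) ≤ 3. For the lower bound, the 4 vertices {0, 1, 2, 6} are pairwise adjacent, and any tree decomposition puts a clique entirely inside one bag — forcing width ≥ 3. Combining the bounds, tw(G) = 3.

Treewidth 3.
One such decomposition:
Bags: B1 = {0, 2, 5, 6}  B2 = {0, 5, 6, 7}  B3 = {0, 4, 5, 6}  B4 = {3, 4, 5, 6}  B5 = {0, 1, 2, 6}
Tree: B1–B2, B1–B3, B3–B4, B1–B5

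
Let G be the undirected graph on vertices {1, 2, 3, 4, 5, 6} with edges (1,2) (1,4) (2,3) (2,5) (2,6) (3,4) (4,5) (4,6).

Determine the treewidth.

A width-2 tree decomposition is:
Bags: B1 = {2, 3, 4}  B2 = {2, 4, 5}  B3 = {2, 4, 6}  B4 = {1, 2, 4}
Tree: B1–B2, B2–B3, B3–B4
The largest bag has 3 vertices, giving width 2; this decomposition certifies tw(G) ≤ 2. Since 3–4–5–2–3 is a cycle in G, G is not acyclic. Forests are exactly the graphs of treewidth ≤ 1, so tw(G) ≥ 2. The upper and lower bounds meet at 2, so that is the treewidth.

2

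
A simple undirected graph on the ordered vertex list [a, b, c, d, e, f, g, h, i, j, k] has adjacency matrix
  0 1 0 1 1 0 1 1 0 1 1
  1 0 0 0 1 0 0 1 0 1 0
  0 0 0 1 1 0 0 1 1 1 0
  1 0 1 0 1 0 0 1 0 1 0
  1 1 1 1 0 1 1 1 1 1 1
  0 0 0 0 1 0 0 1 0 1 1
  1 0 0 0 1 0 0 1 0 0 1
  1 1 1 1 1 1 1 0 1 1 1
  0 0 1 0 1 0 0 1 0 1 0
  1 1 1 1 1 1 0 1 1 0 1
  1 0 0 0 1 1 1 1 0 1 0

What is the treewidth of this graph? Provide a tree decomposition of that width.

Every bag has size at most 5, so the width is 5 − 1 = 4 and tw(G) ≤ 4. On the other hand G contains the 5-clique {a, e, g, h, k}. A clique must lie in a single bag of any decomposition, so no decomposition can have width below 4. Combining the bounds, tw(G) = 4.

Treewidth 4.
One optimal decomposition is:
Bags: B1 = {a, d, e, h, j}  B2 = {c, d, e, h, j}  B3 = {a, e, h, j, k}  B4 = {c, e, h, i, j}  B5 = {a, b, e, h, j}  B6 = {e, f, h, j, k}  B7 = {a, e, g, h, k}
Tree: B1–B2, B1–B3, B2–B4, B1–B5, B3–B6, B3–B7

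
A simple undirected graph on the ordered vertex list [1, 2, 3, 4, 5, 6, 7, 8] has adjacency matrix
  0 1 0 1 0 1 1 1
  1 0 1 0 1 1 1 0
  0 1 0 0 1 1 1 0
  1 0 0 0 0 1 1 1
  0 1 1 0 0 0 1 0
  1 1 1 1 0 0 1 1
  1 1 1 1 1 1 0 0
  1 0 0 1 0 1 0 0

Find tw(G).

A width-3 tree decomposition is:
Bags: B1 = {2, 3, 6, 7}  B2 = {1, 2, 6, 7}  B3 = {2, 3, 5, 7}  B4 = {1, 4, 6, 7}  B5 = {1, 4, 6, 8}
Tree: B1–B2, B1–B3, B2–B4, B4–B5
Each bag holds 4 vertices, so the decomposition has width 3, which upper-bounds the treewidth. On the other hand G contains the 4-clique {2, 3, 5, 7}. A clique must lie in a single bag of any decomposition, so no decomposition can have width below 3. Therefore the treewidth is 3.

3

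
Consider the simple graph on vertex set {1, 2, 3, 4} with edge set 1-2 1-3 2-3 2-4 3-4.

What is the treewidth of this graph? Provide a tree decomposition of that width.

Each bag holds 3 vertices, so the decomposition has width 2, which upper-bounds the treewidth. For the lower bound, the 3 vertices {1, 2, 3} are pairwise adjacent, and any tree decomposition puts a clique entirely inside one bag — forcing width ≥ 2. Combining the bounds, tw(G) = 2.

Treewidth 2.
One optimal decomposition is:
Bags: B1 = {2, 3, 4}  B2 = {1, 2, 3}
Tree: B1–B2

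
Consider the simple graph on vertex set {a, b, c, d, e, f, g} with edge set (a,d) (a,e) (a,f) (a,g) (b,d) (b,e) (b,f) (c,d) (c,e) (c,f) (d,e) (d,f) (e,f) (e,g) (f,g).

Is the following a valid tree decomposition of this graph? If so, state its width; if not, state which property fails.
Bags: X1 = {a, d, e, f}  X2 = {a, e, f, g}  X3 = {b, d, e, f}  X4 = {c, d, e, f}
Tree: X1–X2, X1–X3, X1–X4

Vertex coverage: the bags together contain {a, b, c, d, e, f, g}, the full vertex set. Edge coverage: each edge of G has both endpoints in at least one bag. Running intersection: for every vertex, the bags containing it form a connected subtree. All three properties hold, so this is a valid tree decomposition of width max|bag| − 1 = 3, and hence tw(G) ≤ 3.

Yes; width 3.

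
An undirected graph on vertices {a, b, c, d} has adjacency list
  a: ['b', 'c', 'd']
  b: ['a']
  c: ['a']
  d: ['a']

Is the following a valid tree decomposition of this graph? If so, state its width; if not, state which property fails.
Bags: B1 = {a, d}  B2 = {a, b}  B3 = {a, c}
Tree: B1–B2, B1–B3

Checking the three conditions: (i) the bags cover all of {a, b, c, d}; (ii) for each edge, some bag contains both endpoints; (iii) the bags containing any fixed vertex form a subtree. All hold, so the decomposition is valid with width 2 − 1 = 1.

Yes; width 1.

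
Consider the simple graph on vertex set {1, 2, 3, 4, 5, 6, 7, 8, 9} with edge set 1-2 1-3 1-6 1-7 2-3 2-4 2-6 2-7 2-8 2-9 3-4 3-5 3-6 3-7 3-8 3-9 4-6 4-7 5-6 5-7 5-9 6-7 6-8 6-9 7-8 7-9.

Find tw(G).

A width-4 tree decomposition is:
Bags: B1 = {2, 3, 4, 6, 7}  B2 = {2, 3, 6, 7, 9}  B3 = {3, 5, 6, 7, 9}  B4 = {2, 3, 6, 7, 8}  B5 = {1, 2, 3, 6, 7}
Tree: B1–B2, B2–B3, B2–B4, B1–B5
The largest bag has 5 vertices, giving width 4; this decomposition certifies tw(G) ≤ 4. Conversely, {2, 3, 6, 7, 8} is a clique of size 5, and the vertices of any clique must share a bag in every tree decomposition; so some bag has ≥ 5 vertices and tw(G) ≥ 4. Therefore the treewidth is 4.

4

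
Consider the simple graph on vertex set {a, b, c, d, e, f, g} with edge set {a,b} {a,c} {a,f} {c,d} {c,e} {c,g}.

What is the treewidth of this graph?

1

A width-1 tree decomposition is:
Bags: B1 = {a, c}  B2 = {a, f}  B3 = {c, d}  B4 = {c, e}  B5 = {a, b}  B6 = {c, g}
Tree: B1–B2, B1–B3, B1–B4, B1–B5, B3–B6
Each bag holds 2 vertices, so the decomposition has width 1, which upper-bounds the treewidth. Any graph with an edge has treewidth ≥ 1, and G has the edge a–c. The upper and lower bounds meet at 1, so that is the treewidth.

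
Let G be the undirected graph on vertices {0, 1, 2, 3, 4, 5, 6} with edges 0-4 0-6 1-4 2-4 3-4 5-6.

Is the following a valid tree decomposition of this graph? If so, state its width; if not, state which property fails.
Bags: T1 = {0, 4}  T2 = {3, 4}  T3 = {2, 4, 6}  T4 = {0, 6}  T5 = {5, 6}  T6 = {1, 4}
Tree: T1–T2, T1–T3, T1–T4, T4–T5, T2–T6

No — bags containing vertex 6 are not connected in the tree.

A tree decomposition must satisfy three properties: every vertex lies in some bag; for every edge, both endpoints lie together in some bag; and for every vertex, the bags containing it form a connected subtree. Here bags containing vertex 6 are not connected in the tree, so the decomposition is invalid.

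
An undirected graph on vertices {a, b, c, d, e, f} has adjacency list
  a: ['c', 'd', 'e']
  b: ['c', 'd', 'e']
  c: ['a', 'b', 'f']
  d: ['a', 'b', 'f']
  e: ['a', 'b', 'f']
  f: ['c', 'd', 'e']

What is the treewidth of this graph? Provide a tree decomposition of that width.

Treewidth 3.
Bags: B1 = {a, b, d, f}  B2 = {a, b, c, f}  B3 = {a, b, e, f}
Tree: B1–B2, B2–B3

Each bag holds 4 vertices, so the decomposition has width 3, which upper-bounds the treewidth. For the lower bound: the 4 vertex sets {d,f}, {a,c}, {b}, {e} are disjoint, each induces a connected subgraph, and every pair is joined by at least one edge of G. Contracting each set to a single vertex therefore yields K_{4} as a minor, and since treewidth is minor-monotone, tw(G) ≥ tw(K_{4}) = 3. Hence tw(G) = 3 exactly.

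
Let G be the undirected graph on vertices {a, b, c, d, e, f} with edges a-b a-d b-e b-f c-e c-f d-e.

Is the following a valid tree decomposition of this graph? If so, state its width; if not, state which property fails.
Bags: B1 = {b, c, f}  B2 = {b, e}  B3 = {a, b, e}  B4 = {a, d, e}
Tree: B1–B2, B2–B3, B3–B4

No — edge (c,e) lies in no bag.

A tree decomposition must satisfy three properties: every vertex lies in some bag; for every edge, both endpoints lie together in some bag; and for every vertex, the bags containing it form a connected subtree. Here edge (c,e) lies in no bag, so the decomposition is invalid.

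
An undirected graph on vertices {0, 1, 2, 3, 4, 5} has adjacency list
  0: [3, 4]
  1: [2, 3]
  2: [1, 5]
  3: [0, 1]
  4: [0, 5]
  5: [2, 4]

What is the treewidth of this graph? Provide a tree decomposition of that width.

Each bag holds 3 vertices, so the decomposition has width 2, which upper-bounds the treewidth. For the lower bound, G contains the cycle 0–4–5–2–1–3–0, so G is not a forest; only forests have treewidth ≤ 1, hence tw(G) ≥ 2. The upper and lower bounds meet at 2, so that is the treewidth.

Treewidth 2.
One optimal decomposition is:
Bags: B1 = {0, 4, 5}  B2 = {0, 2, 5}  B3 = {0, 1, 2}  B4 = {0, 1, 3}
Tree: B1–B2, B2–B3, B3–B4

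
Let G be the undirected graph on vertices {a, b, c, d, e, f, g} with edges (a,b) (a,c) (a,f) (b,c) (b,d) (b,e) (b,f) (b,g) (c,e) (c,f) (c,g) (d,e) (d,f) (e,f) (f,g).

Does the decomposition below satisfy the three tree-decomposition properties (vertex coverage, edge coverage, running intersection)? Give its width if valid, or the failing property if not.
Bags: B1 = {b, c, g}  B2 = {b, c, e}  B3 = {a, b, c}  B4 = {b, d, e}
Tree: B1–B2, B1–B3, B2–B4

A tree decomposition must satisfy three properties: every vertex lies in some bag; for every edge, both endpoints lie together in some bag; and for every vertex, the bags containing it form a connected subtree. Here vertex f appears in no bag, so the decomposition is invalid.

No — vertex f appears in no bag.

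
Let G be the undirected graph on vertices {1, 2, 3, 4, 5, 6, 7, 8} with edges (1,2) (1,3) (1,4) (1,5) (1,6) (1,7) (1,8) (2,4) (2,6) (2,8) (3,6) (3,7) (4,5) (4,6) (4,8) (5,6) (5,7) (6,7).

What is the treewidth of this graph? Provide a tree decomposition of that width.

Each bag holds 4 vertices, so the decomposition has width 3, which upper-bounds the treewidth. On the other hand G contains the 4-clique {1, 2, 4, 8}. A clique must lie in a single bag of any decomposition, so no decomposition can have width below 3. The upper and lower bounds meet at 3, so that is the treewidth.

Treewidth 3.
One optimal decomposition is:
Bags: B1 = {1, 2, 4, 6}  B2 = {1, 2, 4, 8}  B3 = {1, 4, 5, 6}  B4 = {1, 5, 6, 7}  B5 = {1, 3, 6, 7}
Tree: B1–B2, B1–B3, B3–B4, B4–B5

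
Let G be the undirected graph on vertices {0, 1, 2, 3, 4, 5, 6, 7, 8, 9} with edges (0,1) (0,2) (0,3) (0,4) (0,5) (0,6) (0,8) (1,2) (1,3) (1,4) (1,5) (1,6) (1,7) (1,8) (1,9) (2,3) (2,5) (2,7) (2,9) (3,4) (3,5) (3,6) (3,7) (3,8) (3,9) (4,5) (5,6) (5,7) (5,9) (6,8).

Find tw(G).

A width-4 tree decomposition is:
Bags: B1 = {0, 1, 2, 3, 5}  B2 = {0, 1, 3, 5, 6}  B3 = {0, 1, 3, 6, 8}  B4 = {0, 1, 3, 4, 5}  B5 = {1, 2, 3, 5, 9}  B6 = {1, 2, 3, 5, 7}
Tree: B1–B2, B2–B3, B1–B4, B1–B5, B1–B6
The largest bag has 5 vertices, giving width 4; this decomposition certifies tw(G) ≤ 4. On the other hand G contains the 5-clique {0, 1, 3, 6, 8}. A clique must lie in a single bag of any decomposition, so no decomposition can have width below 4. Combining the bounds, tw(G) = 4.

4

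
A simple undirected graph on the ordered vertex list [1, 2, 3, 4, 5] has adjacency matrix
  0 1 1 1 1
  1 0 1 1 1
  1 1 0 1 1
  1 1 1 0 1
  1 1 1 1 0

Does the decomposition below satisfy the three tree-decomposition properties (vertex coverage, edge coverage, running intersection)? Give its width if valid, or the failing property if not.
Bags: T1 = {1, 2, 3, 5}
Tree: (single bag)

No — vertex 4 appears in no bag.

A tree decomposition must satisfy three properties: every vertex lies in some bag; for every edge, both endpoints lie together in some bag; and for every vertex, the bags containing it form a connected subtree. Here vertex 4 appears in no bag, so the decomposition is invalid.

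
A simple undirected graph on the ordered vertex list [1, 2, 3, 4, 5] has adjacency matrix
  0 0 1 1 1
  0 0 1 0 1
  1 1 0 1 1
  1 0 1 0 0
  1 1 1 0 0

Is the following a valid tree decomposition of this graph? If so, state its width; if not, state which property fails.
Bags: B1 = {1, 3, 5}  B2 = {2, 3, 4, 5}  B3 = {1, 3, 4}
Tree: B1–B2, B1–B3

No — bags containing vertex 4 are not connected in the tree.

A tree decomposition must satisfy three properties: every vertex lies in some bag; for every edge, both endpoints lie together in some bag; and for every vertex, the bags containing it form a connected subtree. Here bags containing vertex 4 are not connected in the tree, so the decomposition is invalid.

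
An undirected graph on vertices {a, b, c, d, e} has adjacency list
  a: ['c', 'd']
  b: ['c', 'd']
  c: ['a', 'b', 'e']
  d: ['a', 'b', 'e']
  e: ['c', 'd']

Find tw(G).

A width-2 tree decomposition is:
Bags: B1 = {b, c, d}  B2 = {c, d, e}  B3 = {a, c, d}
Tree: B1–B2, B2–B3
Every bag has size at most 3, so the width is 3 − 1 = 2 and tw(G) ≤ 2. Since d–b–c–e–d is a cycle in G, G is not acyclic. Forests are exactly the graphs of treewidth ≤ 1, so tw(G) ≥ 2. Hence tw(G) = 2 exactly.

2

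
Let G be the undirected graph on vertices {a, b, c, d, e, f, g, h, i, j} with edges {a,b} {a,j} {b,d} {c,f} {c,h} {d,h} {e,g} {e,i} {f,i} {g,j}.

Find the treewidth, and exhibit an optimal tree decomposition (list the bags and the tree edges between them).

The largest bag has 3 vertices, giving width 2; this decomposition certifies tw(G) ≤ 2. For the lower bound, G contains the cycle d–h–c–f–i–e–g–j–a–b–d, so G is not a forest; only forests have treewidth ≤ 1, hence tw(G) ≥ 2. The upper and lower bounds meet at 2, so that is the treewidth.

Treewidth 2.
One such decomposition:
Bags: B1 = {c, d, h}  B2 = {c, d, f}  B3 = {d, f, i}  B4 = {d, e, i}  B5 = {d, e, g}  B6 = {d, g, j}  B7 = {a, d, j}  B8 = {a, b, d}
Tree: B1–B2, B2–B3, B3–B4, B4–B5, B5–B6, B6–B7, B7–B8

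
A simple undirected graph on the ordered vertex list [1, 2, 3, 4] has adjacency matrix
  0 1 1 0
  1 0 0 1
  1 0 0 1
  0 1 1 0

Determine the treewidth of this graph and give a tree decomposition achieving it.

Every bag has size at most 3, so the width is 3 − 1 = 2 and tw(G) ≤ 2. For the lower bound, G contains the cycle 2–1–3–4–2, so G is not a forest; only forests have treewidth ≤ 1, hence tw(G) ≥ 2. Therefore the treewidth is 2.

Treewidth 2.
One optimal decomposition is:
Bags: B1 = {1, 2, 3}  B2 = {2, 3, 4}
Tree: B1–B2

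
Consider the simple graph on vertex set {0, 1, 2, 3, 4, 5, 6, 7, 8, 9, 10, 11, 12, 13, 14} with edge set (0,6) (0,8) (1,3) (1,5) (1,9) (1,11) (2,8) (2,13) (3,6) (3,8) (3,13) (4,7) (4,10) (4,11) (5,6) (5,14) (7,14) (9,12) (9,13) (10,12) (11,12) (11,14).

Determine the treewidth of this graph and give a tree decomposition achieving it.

Treewidth 3.
Bags: B1 = {4, 7, 10, 14}  B2 = {4, 10, 11, 14}  B3 = {10, 11, 12, 14}  B4 = {5, 11, 12, 14}  B5 = {1, 5, 11, 12}  B6 = {1, 5, 9, 12}  B7 = {1, 5, 6, 9}  B8 = {1, 3, 6, 9}  B9 = {3, 6, 9, 13}  B10 = {0, 3, 6, 13}  B11 = {0, 3, 8, 13}  B12 = {0, 2, 8, 13}
Tree: B1–B2, B2–B3, B3–B4, B4–B5, B5–B6, B6–B7, B7–B8, B8–B9, B9–B10, B10–B11, B11–B12

Every bag has size at most 4, so the width is 4 − 1 = 3 and tw(G) ≤ 3. For the lower bound: the 4 vertex sets {4,7,10}, {14}, {11}, {1,5,9,12} are disjoint, each induces a connected subgraph, and every pair is joined by at least one edge of G. Contracting each set to a single vertex therefore yields K_{4} as a minor, and since treewidth is minor-monotone, tw(G) ≥ tw(K_{4}) = 3. The upper and lower bounds meet at 3, so that is the treewidth.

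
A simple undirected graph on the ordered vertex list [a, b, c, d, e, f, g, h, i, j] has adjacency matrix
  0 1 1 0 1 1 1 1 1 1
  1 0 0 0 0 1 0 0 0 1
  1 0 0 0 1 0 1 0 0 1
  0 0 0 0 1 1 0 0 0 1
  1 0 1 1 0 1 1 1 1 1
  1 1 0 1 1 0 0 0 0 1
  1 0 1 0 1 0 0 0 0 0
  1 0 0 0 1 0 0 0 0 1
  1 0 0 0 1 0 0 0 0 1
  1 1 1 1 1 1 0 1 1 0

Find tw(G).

3

A width-3 tree decomposition is:
Bags: B1 = {a, c, e, j}  B2 = {a, e, f, j}  B3 = {d, e, f, j}  B4 = {a, e, i, j}  B5 = {a, b, f, j}  B6 = {a, e, h, j}  B7 = {a, c, e, g}
Tree: B1–B2, B2–B3, B2–B4, B2–B5, B2–B6, B1–B7
Every bag has size at most 4, so the width is 4 − 1 = 3 and tw(G) ≤ 3. Conversely, {d, e, f, j} is a clique of size 4, and the vertices of any clique must share a bag in every tree decomposition; so some bag has ≥ 4 vertices and tw(G) ≥ 3. Combining the bounds, tw(G) = 3.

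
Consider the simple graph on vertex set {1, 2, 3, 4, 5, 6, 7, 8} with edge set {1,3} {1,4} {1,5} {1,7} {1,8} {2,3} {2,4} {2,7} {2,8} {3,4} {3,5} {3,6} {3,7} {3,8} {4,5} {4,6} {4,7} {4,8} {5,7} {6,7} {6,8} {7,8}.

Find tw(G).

A width-4 tree decomposition is:
Bags: B1 = {3, 4, 6, 7, 8}  B2 = {2, 3, 4, 7, 8}  B3 = {1, 3, 4, 7, 8}  B4 = {1, 3, 4, 5, 7}
Tree: B1–B2, B2–B3, B3–B4
Every bag has size at most 5, so the width is 5 − 1 = 4 and tw(G) ≤ 4. For the lower bound, the 5 vertices {1, 3, 4, 7, 8} are pairwise adjacent, and any tree decomposition puts a clique entirely inside one bag — forcing width ≥ 4. The upper and lower bounds meet at 4, so that is the treewidth.

4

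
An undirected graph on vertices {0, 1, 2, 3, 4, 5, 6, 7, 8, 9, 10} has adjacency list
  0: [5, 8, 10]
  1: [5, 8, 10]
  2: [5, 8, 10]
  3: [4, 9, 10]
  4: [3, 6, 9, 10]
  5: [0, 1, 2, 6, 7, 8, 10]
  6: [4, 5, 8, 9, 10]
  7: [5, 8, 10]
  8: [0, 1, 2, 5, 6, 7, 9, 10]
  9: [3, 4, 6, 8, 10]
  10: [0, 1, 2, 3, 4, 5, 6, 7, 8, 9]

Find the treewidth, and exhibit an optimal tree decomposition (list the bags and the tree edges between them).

The largest bag has 4 vertices, giving width 3; this decomposition certifies tw(G) ≤ 3. Conversely, {6, 8, 9, 10} is a clique of size 4, and the vertices of any clique must share a bag in every tree decomposition; so some bag has ≥ 4 vertices and tw(G) ≥ 3. The upper and lower bounds meet at 3, so that is the treewidth.

Treewidth 3.
Bags: B1 = {0, 5, 8, 10}  B2 = {5, 6, 8, 10}  B3 = {6, 8, 9, 10}  B4 = {5, 7, 8, 10}  B5 = {1, 5, 8, 10}  B6 = {2, 5, 8, 10}  B7 = {4, 6, 9, 10}  B8 = {3, 4, 9, 10}
Tree: B1–B2, B2–B3, B2–B4, B1–B5, B4–B6, B3–B7, B7–B8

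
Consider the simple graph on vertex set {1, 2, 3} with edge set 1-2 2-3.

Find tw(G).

A width-1 tree decomposition is:
Bags: B1 = {2, 3}  B2 = {1, 2}
Tree: B1–B2
Each bag holds 2 vertices, so the decomposition has width 1, which upper-bounds the treewidth. Any graph with an edge has treewidth ≥ 1, and G has the edge 2–3. Therefore the treewidth is 1.

1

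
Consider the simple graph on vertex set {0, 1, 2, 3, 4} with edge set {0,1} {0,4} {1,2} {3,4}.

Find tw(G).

A width-1 tree decomposition is:
Bags: B1 = {3, 4}  B2 = {0, 4}  B3 = {0, 1}  B4 = {1, 2}
Tree: B1–B2, B2–B3, B3–B4
Each bag holds 2 vertices, so the decomposition has width 1, which upper-bounds the treewidth. G has an edge, so its treewidth is at least 1. The upper and lower bounds meet at 1, so that is the treewidth.

1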